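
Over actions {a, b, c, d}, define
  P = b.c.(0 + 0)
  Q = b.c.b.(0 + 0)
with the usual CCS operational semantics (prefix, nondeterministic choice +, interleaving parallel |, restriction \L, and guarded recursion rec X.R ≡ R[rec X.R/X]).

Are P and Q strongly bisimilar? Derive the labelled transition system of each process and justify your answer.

P's transition system — 3 states:
  m0 = b.c.(0 + 0) ⊢ —b→ m1
  m1 = c.(0 + 0) ⊢ —c→ m2
  m2 = 0 + 0 ⊢ ·
Q's transition system — 4 states:
  n0 = b.c.b.(0 + 0) ⊢ —b→ n1
  n1 = c.b.(0 + 0) ⊢ —c→ n2
  n2 = b.(0 + 0) ⊢ —b→ n3
  n3 = 0 + 0 ⊢ ·
Coarsest stable partition (strong bisimilarity classes):
  B0 = {m0}
  B1 = {m1}
  B2 = {m2, n3}
  B3 = {n0}
  B4 = {n1}
  B5 = {n2}
m0 ∈ B0, n0 ∈ B3 → different blocks

P ≁ Q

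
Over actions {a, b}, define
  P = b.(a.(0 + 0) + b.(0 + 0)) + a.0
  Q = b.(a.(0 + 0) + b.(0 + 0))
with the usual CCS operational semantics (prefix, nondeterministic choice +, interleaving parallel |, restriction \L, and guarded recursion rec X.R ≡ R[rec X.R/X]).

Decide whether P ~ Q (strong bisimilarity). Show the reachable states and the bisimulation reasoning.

LTS(P): 4 reachable states
  m0 = b.(a.(0 + 0) + b.(0 + 0)) + a.0 :: --a--▸ m1, --b--▸ m2
  m1 = 0 :: (no moves)
  m2 = a.(0 + 0) + b.(0 + 0) :: --a--▸ m3, --b--▸ m3
  m3 = 0 + 0 :: (no moves)
LTS(Q): 3 reachable states
  n0 = b.(a.(0 + 0) + b.(0 + 0)) :: --b--▸ n1
  n1 = a.(0 + 0) + b.(0 + 0) :: --a--▸ n2, --b--▸ n2
  n2 = 0 + 0 :: (no moves)
Partition-refinement fixed point:
  B0 = {m0}
  B1 = {m2, n1}
  B2 = {m1, m3, n2}
  B3 = {n0}
m0 ∈ B0, n0 ∈ B3 → different blocks

NO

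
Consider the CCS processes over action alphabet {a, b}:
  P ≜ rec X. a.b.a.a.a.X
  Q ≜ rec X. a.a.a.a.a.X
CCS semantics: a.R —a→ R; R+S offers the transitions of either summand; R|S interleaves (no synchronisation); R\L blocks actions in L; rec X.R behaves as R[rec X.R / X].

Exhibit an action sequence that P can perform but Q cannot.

ab

LTS(P): 5 reachable states
  u0 = rec X. a.b.a.a.a.X → -a-> u1
  u1 = b.a.a.a.(rec X. a.b.a.a.a.X) → -b-> u2
  u2 = a.a.a.(rec X. a.b.a.a.a.X) → -a-> u3
  u3 = a.a.(rec X. a.b.a.a.a.X) → -a-> u4
  u4 = a.(rec X. a.b.a.a.a.X) → -a-> u0
LTS(Q): 5 reachable states
  v0 = rec X. a.a.a.a.a.X → -a-> v1
  v1 = a.a.a.a.(rec X. a.a.a.a.a.X) → -a-> v2
  v2 = a.a.a.(rec X. a.a.a.a.a.X) → -a-> v3
  v3 = a.a.(rec X. a.a.a.a.a.X) → -a-> v4
  v4 = a.(rec X. a.a.a.a.a.X) → -a-> v0
Trace ⟨ab⟩ through P, begin at {u0}:
  step 1 (a): {u1}
  step 2 (b): {u2}
  P completes σ.
Trace ⟨ab⟩ through Q, begin at {v0}:
  step 1 (a): {v1}
  step 2 (b): no successor for Q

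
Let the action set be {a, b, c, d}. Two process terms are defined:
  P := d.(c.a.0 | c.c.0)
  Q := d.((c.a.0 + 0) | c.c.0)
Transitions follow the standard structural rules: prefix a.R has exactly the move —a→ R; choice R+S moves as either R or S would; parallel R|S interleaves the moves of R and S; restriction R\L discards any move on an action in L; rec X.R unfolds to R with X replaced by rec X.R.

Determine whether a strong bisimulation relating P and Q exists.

P ~ Q

LTS(P): 10 reachable states
  m0 = d.(c.a.0 | c.c.0) ⊢ =d=> m1
  m1 = c.a.0 | c.c.0 ⊢ =c=> m2, =c=> m3
  m2 = a.0 | c.c.0 ⊢ =a=> m4, =c=> m5
  m3 = c.a.0 | c.0 ⊢ =c=> m5, =c=> m6
  m4 = 0 | c.c.0 ⊢ =c=> m7
  m5 = a.0 | c.0 ⊢ =a=> m7, =c=> m8
  m6 = c.a.0 | 0 ⊢ =c=> m8
  m7 = 0 | c.0 ⊢ =c=> m9
  m8 = a.0 | 0 ⊢ =a=> m9
  m9 = 0 | 0 ⊢ stopped
LTS(Q): 10 reachable states
  n0 = d.((c.a.0 + 0) | c.c.0) ⊢ =d=> n1
  n1 = (c.a.0 + 0) | c.c.0 ⊢ =c=> n2, =c=> n3
  n2 = (c.a.0 + 0) | c.0 ⊢ =c=> n4, =c=> n5
  n3 = a.0 | c.c.0 ⊢ =a=> n6, =c=> n5
  n4 = (c.a.0 + 0) | 0 ⊢ =c=> n7
  n5 = a.0 | c.0 ⊢ =a=> n8, =c=> n7
  n6 = 0 | c.c.0 ⊢ =c=> n8
  n7 = a.0 | 0 ⊢ =a=> n9
  n8 = 0 | c.0 ⊢ =c=> n9
  n9 = 0 | 0 ⊢ stopped
Coarsest stable partition (strong bisimilarity classes):
  B0 = {m0, n0}
  B1 = {m1, n1}
  B2 = {m3, n2}
  B3 = {m5, n5}
  B4 = {m8, n7}
  B5 = {m9, n9}
  B6 = {m7, n8}
  B7 = {m6, n4}
  B8 = {m2, n3}
  B9 = {m4, n6}
m0 ∈ B0, n0 ∈ B0 → same block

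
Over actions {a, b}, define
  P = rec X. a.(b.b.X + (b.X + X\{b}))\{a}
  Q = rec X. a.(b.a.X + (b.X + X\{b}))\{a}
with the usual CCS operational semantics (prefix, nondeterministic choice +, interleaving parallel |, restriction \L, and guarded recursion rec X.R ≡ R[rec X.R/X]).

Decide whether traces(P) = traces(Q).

P's transition system — 4 states:
  u0 = rec X. a.(b.b.X + (b.X + X\{b}))\{a} ⊢ ··a··> u1
  u1 = (b.b.(rec X. a.(b.b.X + (b.X + X\{b}))\{a}) + (b.(rec X. a.(b.b.X + (b.X + X\{b}))\{a}) + (rec X. a.(b.b.X + (b.X + X\{b}))\{a})\{b}))\{a} ⊢ ··b··> u2, ··b··> u3
  u2 = (b.(rec X. a.(b.b.X + (b.X + X\{b}))\{a}))\{a} ⊢ ··b··> u3
  u3 = (rec X. a.(b.b.X + (b.X + X\{b}))\{a})\{a} ⊢ ·
Q's transition system — 4 states:
  v0 = rec X. a.(b.a.X + (b.X + X\{b}))\{a} ⊢ ··a··> v1
  v1 = (b.a.(rec X. a.(b.a.X + (b.X + X\{b}))\{a}) + (b.(rec X. a.(b.a.X + (b.X + X\{b}))\{a}) + (rec X. a.(b.a.X + (b.X + X\{b}))\{a})\{b}))\{a} ⊢ ··b··> v2, ··b··> v3
  v2 = (a.(rec X. a.(b.a.X + (b.X + X\{b}))\{a}))\{a} ⊢ ·
  v3 = (rec X. a.(b.a.X + (b.X + X\{b}))\{a})\{a} ⊢ ·
Trace ⟨abb⟩ through P, begin at {u0}:
  after a @ step 1: {u1}
  after b @ step 2: {u2, u3}
  after b @ step 3: {u3}
  — P admits the full trace.
Trace ⟨abb⟩ through Q, begin at {v0}:
  after a @ step 1: {v1}
  after b @ step 2: {v2, v3}
  after b @ step 3: ∅  — Q cannot continue

trace-distinct — witness ⟨abb⟩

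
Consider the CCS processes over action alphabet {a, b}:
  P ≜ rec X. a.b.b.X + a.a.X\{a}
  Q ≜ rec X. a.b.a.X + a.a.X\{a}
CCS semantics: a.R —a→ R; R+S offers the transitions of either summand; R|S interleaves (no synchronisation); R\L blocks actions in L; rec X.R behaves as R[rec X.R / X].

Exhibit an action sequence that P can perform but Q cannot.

abb

Reachable graph of P (5 states):
  s0 = rec X. a.b.b.X + a.a.X\{a} has moves =a=> s1, =a=> s2
  s1 = a.(rec X. a.b.b.X + a.a.X\{a})\{a} has moves =a=> s3
  s2 = b.b.(rec X. a.b.b.X + a.a.X\{a}) has moves =b=> s4
  s3 = (rec X. a.b.b.X + a.a.X\{a})\{a} has moves ·
  s4 = b.(rec X. a.b.b.X + a.a.X\{a}) has moves =b=> s0
Reachable graph of Q (5 states):
  t0 = rec X. a.b.a.X + a.a.X\{a} has moves =a=> t1, =a=> t2
  t1 = a.(rec X. a.b.a.X + a.a.X\{a})\{a} has moves =a=> t3
  t2 = b.a.(rec X. a.b.a.X + a.a.X\{a}) has moves =b=> t4
  t3 = (rec X. a.b.a.X + a.a.X\{a})\{a} has moves ·
  t4 = a.(rec X. a.b.a.X + a.a.X\{a}) has moves =a=> t0
Trace ⟨abb⟩ through P, begin at {s0}:
  step 1 (a): {s1, s2}
  step 2 (b): {s4}
  step 3 (b): {s0}
  ✓ P
Trace ⟨abb⟩ through Q, begin at {t0}:
  step 1 (a): {t1, t2}
  step 2 (b): {t4}
  step 3 (b): no successor for Q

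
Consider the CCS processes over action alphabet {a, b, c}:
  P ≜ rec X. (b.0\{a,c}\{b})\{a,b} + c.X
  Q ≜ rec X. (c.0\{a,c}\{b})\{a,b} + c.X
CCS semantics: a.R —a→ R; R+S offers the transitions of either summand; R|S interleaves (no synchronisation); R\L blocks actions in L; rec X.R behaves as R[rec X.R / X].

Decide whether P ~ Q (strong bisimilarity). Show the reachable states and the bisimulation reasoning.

P ≁ Q

LTS(P): 1 reachable states
  s0 = rec X. (b.0\{a,c}\{b})\{a,b} + c.X → —c→ s0
LTS(Q): 2 reachable states
  t0 = rec X. (c.0\{a,c}\{b})\{a,b} + c.X → —c→ t0, —c→ t1
  t1 = 0\{a,c}\{b}\{a,b} → deadlocked
Partition-refinement fixed point:
  B0 = {s0}
  B1 = {t0}
  B2 = {t1}
s0 ∈ B0, t0 ∈ B1 → different blocks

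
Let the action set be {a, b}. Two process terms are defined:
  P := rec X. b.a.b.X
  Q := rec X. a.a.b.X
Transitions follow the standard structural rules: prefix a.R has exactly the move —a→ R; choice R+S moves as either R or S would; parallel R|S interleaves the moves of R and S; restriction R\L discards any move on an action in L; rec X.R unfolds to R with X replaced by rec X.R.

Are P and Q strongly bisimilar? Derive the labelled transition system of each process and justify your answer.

NO

Reachable graph of P (3 states):
  s0 = rec X. b.a.b.X → ··b··> s1
  s1 = a.b.(rec X. b.a.b.X) → ··a··> s2
  s2 = b.(rec X. b.a.b.X) → ··b··> s0
Reachable graph of Q (3 states):
  t0 = rec X. a.a.b.X → ··a··> t1
  t1 = a.b.(rec X. a.a.b.X) → ··a··> t2
  t2 = b.(rec X. a.a.b.X) → ··b··> t0
Coarsest stable partition (strong bisimilarity classes):
  B0 = {s0}
  B1 = {s1}
  B2 = {s2}
  B3 = {t0}
  B4 = {t1}
  B5 = {t2}
s0 ∈ B0, t0 ∈ B3 → different blocks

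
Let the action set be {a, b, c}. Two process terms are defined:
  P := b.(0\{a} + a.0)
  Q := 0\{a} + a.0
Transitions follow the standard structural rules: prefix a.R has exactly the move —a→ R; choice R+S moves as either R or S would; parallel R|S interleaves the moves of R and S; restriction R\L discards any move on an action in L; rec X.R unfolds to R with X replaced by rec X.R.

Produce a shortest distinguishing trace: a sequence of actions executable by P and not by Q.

b

LTS(P): 3 reachable states
  u0 = b.(0\{a} + a.0) → —b→ u1
  u1 = 0\{a} + a.0 → —a→ u2
  u2 = 0 → deadlocked
LTS(Q): 2 reachable states
  v0 = 0\{a} + a.0 → —a→ v1
  v1 = 0 → deadlocked
Executing b from P (initial set {u0}):
  after b @ step 1: {u1}
  — P admits the full trace.
Executing b from Q (initial set {v0}):
  after b @ step 1: no successor for Q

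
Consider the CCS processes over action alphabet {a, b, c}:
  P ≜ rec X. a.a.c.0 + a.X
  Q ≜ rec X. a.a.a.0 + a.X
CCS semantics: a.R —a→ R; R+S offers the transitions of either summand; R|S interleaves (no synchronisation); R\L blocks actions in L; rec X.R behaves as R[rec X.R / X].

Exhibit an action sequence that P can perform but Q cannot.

LTS(P): 4 reachable states
  m0 = rec X. a.a.c.0 + a.X :: =a=> m0, =a=> m1
  m1 = a.c.0 :: =a=> m2
  m2 = c.0 :: =c=> m3
  m3 = 0 :: stopped
LTS(Q): 4 reachable states
  n0 = rec X. a.a.a.0 + a.X :: =a=> n0, =a=> n1
  n1 = a.a.0 :: =a=> n2
  n2 = a.0 :: =a=> n3
  n3 = 0 :: stopped
Trace ⟨aac⟩ through P, begin at {m0}:
  step 1 (a): {m0, m1}
  step 2 (a): {m0, m1, m2}
  step 3 (c): {m3}
  — P admits the full trace.
Trace ⟨aac⟩ through Q, begin at {n0}:
  step 1 (a): {n0, n1}
  step 2 (a): {n0, n1, n2}
  step 3 (c): no successor for Q

aac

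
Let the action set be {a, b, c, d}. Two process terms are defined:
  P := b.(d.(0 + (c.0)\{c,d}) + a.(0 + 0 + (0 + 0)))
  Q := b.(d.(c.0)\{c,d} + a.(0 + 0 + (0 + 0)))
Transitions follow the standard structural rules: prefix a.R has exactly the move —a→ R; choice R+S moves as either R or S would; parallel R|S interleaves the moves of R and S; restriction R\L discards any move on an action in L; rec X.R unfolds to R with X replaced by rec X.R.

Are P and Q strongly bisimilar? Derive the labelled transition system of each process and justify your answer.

LTS(P): 4 reachable states
  m0 = b.(d.(0 + (c.0)\{c,d}) + a.(0 + 0 + (0 + 0))) → -b-> m1
  m1 = d.(0 + (c.0)\{c,d}) + a.(0 + 0 + (0 + 0)) → -a-> m2, -d-> m3
  m2 = 0 + 0 + (0 + 0) → stopped
  m3 = 0 + (c.0)\{c,d} → stopped
LTS(Q): 4 reachable states
  n0 = b.(d.(c.0)\{c,d} + a.(0 + 0 + (0 + 0))) → -b-> n1
  n1 = d.(c.0)\{c,d} + a.(0 + 0 + (0 + 0)) → -a-> n2, -d-> n3
  n2 = 0 + 0 + (0 + 0) → stopped
  n3 = (c.0)\{c,d} → stopped
Coarsest stable partition (strong bisimilarity classes):
  B0 = {m0, n0}
  B1 = {m1, n1}
  B2 = {m2, m3, n2, n3}
m0 ∈ B0, n0 ∈ B0 → same block

YES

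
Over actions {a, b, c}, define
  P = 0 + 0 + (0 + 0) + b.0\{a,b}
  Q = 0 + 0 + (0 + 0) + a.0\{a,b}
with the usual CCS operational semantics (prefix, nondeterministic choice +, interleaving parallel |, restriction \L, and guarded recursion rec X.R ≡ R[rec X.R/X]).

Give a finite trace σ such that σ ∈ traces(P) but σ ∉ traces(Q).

LTS(P): 2 reachable states
  p0 = 0 + 0 + (0 + 0) + b.0\{a,b} | --b--▸ p1
  p1 = 0\{a,b} | deadlocked
LTS(Q): 2 reachable states
  q0 = 0 + 0 + (0 + 0) + a.0\{a,b} | --a--▸ q1
  q1 = 0\{a,b} | deadlocked
Executing b from P (initial set {p0}):
  step 1 (b): {p1}
  ✓ P
Executing b from Q (initial set {q0}):
  step 1 (b): no successor for Q

b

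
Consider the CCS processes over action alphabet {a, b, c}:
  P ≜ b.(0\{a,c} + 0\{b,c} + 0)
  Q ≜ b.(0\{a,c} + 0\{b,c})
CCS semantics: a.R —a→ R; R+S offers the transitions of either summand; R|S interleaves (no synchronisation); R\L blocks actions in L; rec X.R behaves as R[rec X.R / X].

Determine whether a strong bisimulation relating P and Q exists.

P's transition system — 2 states:
  p0 = b.(0\{a,c} + 0\{b,c} + 0) has moves —b→ p1
  p1 = 0\{a,c} + 0\{b,c} + 0 has moves (no moves)
Q's transition system — 2 states:
  q0 = b.(0\{a,c} + 0\{b,c}) has moves —b→ q1
  q1 = 0\{a,c} + 0\{b,c} has moves (no moves)
Partition-refinement fixed point:
  B0 = {p0, q0}
  B1 = {p1, q1}
p0 ∈ B0, q0 ∈ B0 → same block

P ~ Q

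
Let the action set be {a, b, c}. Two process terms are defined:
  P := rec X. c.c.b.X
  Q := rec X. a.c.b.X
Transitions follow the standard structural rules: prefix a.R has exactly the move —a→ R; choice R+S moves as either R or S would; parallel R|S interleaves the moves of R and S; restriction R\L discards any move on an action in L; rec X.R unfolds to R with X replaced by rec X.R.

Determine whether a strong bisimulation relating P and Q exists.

LTS(P): 3 reachable states
  p0 = rec X. c.c.b.X ⊢ —c→ p1
  p1 = c.b.(rec X. c.c.b.X) ⊢ —c→ p2
  p2 = b.(rec X. c.c.b.X) ⊢ —b→ p0
LTS(Q): 3 reachable states
  q0 = rec X. a.c.b.X ⊢ —a→ q1
  q1 = c.b.(rec X. a.c.b.X) ⊢ —c→ q2
  q2 = b.(rec X. a.c.b.X) ⊢ —b→ q0
Coarsest stable partition (strong bisimilarity classes):
  B0 = {p0}
  B1 = {p1}
  B2 = {p2}
  B3 = {q0}
  B4 = {q1}
  B5 = {q2}
p0 ∈ B0, q0 ∈ B3 → different blocks

not bisimilar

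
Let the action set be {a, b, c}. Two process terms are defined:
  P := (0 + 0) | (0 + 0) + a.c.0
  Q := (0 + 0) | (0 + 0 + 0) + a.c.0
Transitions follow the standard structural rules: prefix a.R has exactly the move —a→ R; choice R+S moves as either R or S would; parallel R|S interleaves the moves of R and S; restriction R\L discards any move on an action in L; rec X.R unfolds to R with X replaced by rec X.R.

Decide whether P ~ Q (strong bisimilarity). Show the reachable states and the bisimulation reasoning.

P ~ Q

LTS(P): 3 reachable states
  u0 = (0 + 0) | (0 + 0) + a.c.0 :: ··a··> u1
  u1 = c.0 :: ··c··> u2
  u2 = 0 :: ∅
LTS(Q): 3 reachable states
  v0 = (0 + 0) | (0 + 0 + 0) + a.c.0 :: ··a··> v1
  v1 = c.0 :: ··c··> v2
  v2 = 0 :: ∅
Coarsest stable partition (strong bisimilarity classes):
  B0 = {u0, v0}
  B1 = {u1, v1}
  B2 = {u2, v2}
u0 ∈ B0, v0 ∈ B0 → same block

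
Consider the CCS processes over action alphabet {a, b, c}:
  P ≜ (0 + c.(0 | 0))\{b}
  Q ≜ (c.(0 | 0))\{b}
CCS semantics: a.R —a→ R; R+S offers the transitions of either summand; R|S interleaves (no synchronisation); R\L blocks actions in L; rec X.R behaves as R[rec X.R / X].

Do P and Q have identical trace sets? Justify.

trace-equivalent

Reachable graph of P (2 states):
  m0 = (0 + c.(0 | 0))\{b} has moves =c=> m1
  m1 = (0 | 0)\{b} has moves ·
Reachable graph of Q (2 states):
  n0 = (c.(0 | 0))\{b} has moves =c=> n1
  n1 = (0 | 0)\{b} has moves ·
Bisimilarity quotient blocks:
  B0 = {m0, n0}
  B1 = {m1, n1}
m0 ∈ B0, n0 ∈ B0 → same block
Bisimilar ⇒ trace-equivalent.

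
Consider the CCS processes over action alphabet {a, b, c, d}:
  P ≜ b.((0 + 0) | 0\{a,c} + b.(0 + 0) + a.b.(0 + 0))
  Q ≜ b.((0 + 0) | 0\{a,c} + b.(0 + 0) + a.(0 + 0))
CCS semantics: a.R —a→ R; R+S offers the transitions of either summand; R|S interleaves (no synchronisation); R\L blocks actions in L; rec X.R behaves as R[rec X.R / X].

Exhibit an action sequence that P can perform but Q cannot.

LTS(P): 4 reachable states
  u0 = b.((0 + 0) | 0\{a,c} + b.(0 + 0) + a.b.(0 + 0)) → ··b··> u1
  u1 = (0 + 0) | 0\{a,c} + b.(0 + 0) + a.b.(0 + 0) → ··a··> u2, ··b··> u3
  u2 = b.(0 + 0) → ··b··> u3
  u3 = 0 + 0 → ∅
LTS(Q): 3 reachable states
  v0 = b.((0 + 0) | 0\{a,c} + b.(0 + 0) + a.(0 + 0)) → ··b··> v1
  v1 = (0 + 0) | 0\{a,c} + b.(0 + 0) + a.(0 + 0) → ··a··> v2, ··b··> v2
  v2 = 0 + 0 → ∅
Trace ⟨bab⟩ through P, begin at {u0}:
  step 1 (b): {u1}
  step 2 (a): {u2}
  step 3 (b): {u3}
  — P admits the full trace.
Trace ⟨bab⟩ through Q, begin at {v0}:
  step 1 (b): {v1}
  step 2 (a): {v2}
  step 3 (b): ∅  — Q cannot continue

bab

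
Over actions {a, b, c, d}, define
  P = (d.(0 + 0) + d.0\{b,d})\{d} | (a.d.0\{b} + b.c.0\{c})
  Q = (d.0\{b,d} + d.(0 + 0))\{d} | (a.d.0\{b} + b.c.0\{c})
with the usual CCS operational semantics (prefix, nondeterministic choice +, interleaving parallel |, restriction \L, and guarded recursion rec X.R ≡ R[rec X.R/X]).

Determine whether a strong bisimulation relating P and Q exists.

YES

LTS(P): 5 reachable states
  m0 = (d.(0 + 0) + d.0\{b,d})\{d} | (a.d.0\{b} + b.c.0\{c}) :: --a--▸ m1, --b--▸ m2
  m1 = (d.(0 + 0) + d.0\{b,d})\{d} | d.0\{b} :: --d--▸ m3
  m2 = (d.(0 + 0) + d.0\{b,d})\{d} | c.0\{c} :: --c--▸ m4
  m3 = (d.(0 + 0) + d.0\{b,d})\{d} | 0\{b} :: deadlocked
  m4 = (d.(0 + 0) + d.0\{b,d})\{d} | 0\{c} :: deadlocked
LTS(Q): 5 reachable states
  n0 = (d.0\{b,d} + d.(0 + 0))\{d} | (a.d.0\{b} + b.c.0\{c}) :: --a--▸ n1, --b--▸ n2
  n1 = (d.0\{b,d} + d.(0 + 0))\{d} | d.0\{b} :: --d--▸ n3
  n2 = (d.0\{b,d} + d.(0 + 0))\{d} | c.0\{c} :: --c--▸ n4
  n3 = (d.0\{b,d} + d.(0 + 0))\{d} | 0\{b} :: deadlocked
  n4 = (d.0\{b,d} + d.(0 + 0))\{d} | 0\{c} :: deadlocked
Coarsest stable partition (strong bisimilarity classes):
  B0 = {m0, n0}
  B1 = {m1, n1}
  B2 = {m3, m4, n3, n4}
  B3 = {m2, n2}
m0 ∈ B0, n0 ∈ B0 → same block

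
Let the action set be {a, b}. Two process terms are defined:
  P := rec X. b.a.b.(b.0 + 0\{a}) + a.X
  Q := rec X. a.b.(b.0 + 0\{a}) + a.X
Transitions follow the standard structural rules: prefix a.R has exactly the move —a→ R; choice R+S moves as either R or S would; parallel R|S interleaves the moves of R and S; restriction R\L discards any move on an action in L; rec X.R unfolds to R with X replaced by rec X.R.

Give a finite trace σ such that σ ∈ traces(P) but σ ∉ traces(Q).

b

Reachable graph of P (5 states):
  m0 = rec X. b.a.b.(b.0 + 0\{a}) + a.X ⊢ ··a··> m0, ··b··> m1
  m1 = a.b.(b.0 + 0\{a}) ⊢ ··a··> m2
  m2 = b.(b.0 + 0\{a}) ⊢ ··b··> m3
  m3 = b.0 + 0\{a} ⊢ ··b··> m4
  m4 = 0 ⊢ (no moves)
Reachable graph of Q (4 states):
  n0 = rec X. a.b.(b.0 + 0\{a}) + a.X ⊢ ··a··> n0, ··a··> n1
  n1 = b.(b.0 + 0\{a}) ⊢ ··b··> n2
  n2 = b.0 + 0\{a} ⊢ ··b··> n3
  n3 = 0 ⊢ (no moves)
Run σ = ⟨b⟩ on P: start {m0}
  step 1 (b): {m1}
  P completes σ.
Run σ = ⟨b⟩ on Q: start {n0}
  step 1 (b): ∅ (Q stuck)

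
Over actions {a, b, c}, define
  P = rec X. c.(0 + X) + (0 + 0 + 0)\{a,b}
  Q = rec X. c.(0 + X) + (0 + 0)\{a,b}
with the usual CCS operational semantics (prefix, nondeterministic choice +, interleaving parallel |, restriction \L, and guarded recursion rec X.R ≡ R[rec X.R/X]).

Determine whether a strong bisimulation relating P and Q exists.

LTS(P): 2 reachable states
  p0 = rec X. c.(0 + X) + (0 + 0 + 0)\{a,b} :: =c=> p1
  p1 = 0 + (rec X. c.(0 + X) + (0 + 0 + 0)\{a,b}) :: =c=> p1
LTS(Q): 2 reachable states
  q0 = rec X. c.(0 + X) + (0 + 0)\{a,b} :: =c=> q1
  q1 = 0 + (rec X. c.(0 + X) + (0 + 0)\{a,b}) :: =c=> q1
Partition-refinement fixed point:
  B0 = {p0, p1, q0, q1}
p0 ∈ B0, q0 ∈ B0 → same block

bisimilar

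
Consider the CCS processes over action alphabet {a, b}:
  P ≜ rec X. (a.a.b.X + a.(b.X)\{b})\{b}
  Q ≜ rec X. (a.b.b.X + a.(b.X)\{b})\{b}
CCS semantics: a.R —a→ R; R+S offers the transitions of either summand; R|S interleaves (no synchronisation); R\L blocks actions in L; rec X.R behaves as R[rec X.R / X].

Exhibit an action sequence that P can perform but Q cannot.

LTS(P): 4 reachable states
  s0 = rec X. (a.a.b.X + a.(b.X)\{b})\{b} has moves --a--▸ s1, --a--▸ s2
  s1 = (a.b.(rec X. (a.a.b.X + a.(b.X)\{b})\{b}))\{b} has moves --a--▸ s3
  s2 = (b.(rec X. (a.a.b.X + a.(b.X)\{b})\{b}))\{b}\{b} has moves stopped
  s3 = (b.(rec X. (a.a.b.X + a.(b.X)\{b})\{b}))\{b} has moves stopped
LTS(Q): 3 reachable states
  t0 = rec X. (a.b.b.X + a.(b.X)\{b})\{b} has moves --a--▸ t1, --a--▸ t2
  t1 = (b.(rec X. (a.b.b.X + a.(b.X)\{b})\{b}))\{b}\{b} has moves stopped
  t2 = (b.b.(rec X. (a.b.b.X + a.(b.X)\{b})\{b}))\{b} has moves stopped
Executing aa from P (initial set {s0}):
  step 1 (a): {s1, s2}
  step 2 (a): {s3}
  ✓ P
Executing aa from Q (initial set {t0}):
  step 1 (a): {t1, t2}
  step 2 (a): ∅  — Q cannot continue

aa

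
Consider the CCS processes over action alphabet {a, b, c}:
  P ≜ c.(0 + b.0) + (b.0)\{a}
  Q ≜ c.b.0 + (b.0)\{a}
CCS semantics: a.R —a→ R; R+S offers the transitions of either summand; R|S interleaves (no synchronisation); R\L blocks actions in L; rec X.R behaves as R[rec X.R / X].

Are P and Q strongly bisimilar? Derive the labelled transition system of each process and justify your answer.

LTS(P): 4 reachable states
  p0 = c.(0 + b.0) + (b.0)\{a} ⊢ —b→ p1, —c→ p2
  p1 = 0\{a} ⊢ ∅
  p2 = 0 + b.0 ⊢ —b→ p3
  p3 = 0 ⊢ ∅
LTS(Q): 4 reachable states
  q0 = c.b.0 + (b.0)\{a} ⊢ —b→ q1, —c→ q2
  q1 = 0\{a} ⊢ ∅
  q2 = b.0 ⊢ —b→ q3
  q3 = 0 ⊢ ∅
Bisimilarity quotient blocks:
  B0 = {p0, q0}
  B1 = {p1, p3, q1, q3}
  B2 = {p2, q2}
p0 ∈ B0, q0 ∈ B0 → same block

P ~ Q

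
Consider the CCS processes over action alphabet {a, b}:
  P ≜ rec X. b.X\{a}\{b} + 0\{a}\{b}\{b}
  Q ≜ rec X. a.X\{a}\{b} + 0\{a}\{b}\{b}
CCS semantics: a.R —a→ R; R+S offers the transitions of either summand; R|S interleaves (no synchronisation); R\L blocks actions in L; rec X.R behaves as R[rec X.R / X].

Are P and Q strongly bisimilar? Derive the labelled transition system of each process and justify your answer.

P ≁ Q

P's transition system — 2 states:
  m0 = rec X. b.X\{a}\{b} + 0\{a}\{b}\{b} has moves -b-> m1
  m1 = (rec X. b.X\{a}\{b} + 0\{a}\{b}\{b})\{a}\{b} has moves ·
Q's transition system — 2 states:
  n0 = rec X. a.X\{a}\{b} + 0\{a}\{b}\{b} has moves -a-> n1
  n1 = (rec X. a.X\{a}\{b} + 0\{a}\{b}\{b})\{a}\{b} has moves ·
Bisimilarity quotient blocks:
  B0 = {m0}
  B1 = {m1, n1}
  B2 = {n0}
m0 ∈ B0, n0 ∈ B2 → different blocks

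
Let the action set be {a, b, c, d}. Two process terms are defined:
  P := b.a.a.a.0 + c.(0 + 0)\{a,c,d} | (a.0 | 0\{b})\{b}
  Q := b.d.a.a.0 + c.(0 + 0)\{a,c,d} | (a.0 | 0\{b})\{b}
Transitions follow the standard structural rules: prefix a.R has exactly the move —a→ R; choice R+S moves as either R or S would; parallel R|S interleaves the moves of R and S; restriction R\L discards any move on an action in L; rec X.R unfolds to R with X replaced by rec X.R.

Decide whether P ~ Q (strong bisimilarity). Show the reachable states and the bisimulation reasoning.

not bisimilar

Reachable graph of P (8 states):
  m0 = b.a.a.a.0 + c.(0 + 0)\{a,c,d} | (a.0 | 0\{b})\{b} has moves --a--▸ m1, --b--▸ m2, --c--▸ m3
  m1 = c.(0 + 0)\{a,c,d} | (0 | 0\{b})\{b} has moves --c--▸ m4
  m2 = a.a.a.0 has moves --a--▸ m5
  m3 = (0 + 0)\{a,c,d} | (a.0 | 0\{b})\{b} has moves --a--▸ m4
  m4 = (0 + 0)\{a,c,d} | (0 | 0\{b})\{b} has moves ∅
  m5 = a.a.0 has moves --a--▸ m6
  m6 = a.0 has moves --a--▸ m7
  m7 = 0 has moves ∅
Reachable graph of Q (8 states):
  n0 = b.d.a.a.0 + c.(0 + 0)\{a,c,d} | (a.0 | 0\{b})\{b} has moves --a--▸ n1, --b--▸ n2, --c--▸ n3
  n1 = c.(0 + 0)\{a,c,d} | (0 | 0\{b})\{b} has moves --c--▸ n4
  n2 = d.a.a.0 has moves --d--▸ n5
  n3 = (0 + 0)\{a,c,d} | (a.0 | 0\{b})\{b} has moves --a--▸ n4
  n4 = (0 + 0)\{a,c,d} | (0 | 0\{b})\{b} has moves ∅
  n5 = a.a.0 has moves --a--▸ n6
  n6 = a.0 has moves --a--▸ n7
  n7 = 0 has moves ∅
Bisimilarity quotient blocks:
  B0 = {m0}
  B1 = {m2}
  B2 = {m5, n5}
  B3 = {m3, m6, n3, n6}
  B4 = {m4, m7, n4, n7}
  B5 = {m1, n1}
  B6 = {n0}
  B7 = {n2}
m0 ∈ B0, n0 ∈ B6 → different blocks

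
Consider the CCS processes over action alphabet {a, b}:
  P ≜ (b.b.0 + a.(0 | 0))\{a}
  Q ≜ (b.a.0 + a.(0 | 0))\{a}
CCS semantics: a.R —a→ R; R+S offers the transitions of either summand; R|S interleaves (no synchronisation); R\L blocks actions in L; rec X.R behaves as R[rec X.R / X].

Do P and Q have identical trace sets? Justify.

P's transition system — 3 states:
  s0 = (b.b.0 + a.(0 | 0))\{a} → —b→ s1
  s1 = (b.0)\{a} → —b→ s2
  s2 = 0\{a} → stopped
Q's transition system — 2 states:
  t0 = (b.a.0 + a.(0 | 0))\{a} → —b→ t1
  t1 = (a.0)\{a} → stopped
Trace ⟨bb⟩ through P, begin at {s0}:
  step 1 (b): {s1}
  step 2 (b): {s2}
  — P admits the full trace.
Trace ⟨bb⟩ through Q, begin at {t0}:
  step 1 (b): {t1}
  step 2 (b): no successor for Q

NO — witness ⟨bb⟩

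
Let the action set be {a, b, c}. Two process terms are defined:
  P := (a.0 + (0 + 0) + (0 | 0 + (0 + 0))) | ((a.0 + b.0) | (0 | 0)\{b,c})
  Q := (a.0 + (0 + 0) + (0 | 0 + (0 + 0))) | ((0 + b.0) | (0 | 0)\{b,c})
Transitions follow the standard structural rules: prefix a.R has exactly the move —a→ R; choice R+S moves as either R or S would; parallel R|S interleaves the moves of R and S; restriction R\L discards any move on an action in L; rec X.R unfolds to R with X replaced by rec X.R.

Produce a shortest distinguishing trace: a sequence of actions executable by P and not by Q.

P's transition system — 4 states:
  m0 = (a.0 + (0 + 0) + (0 | 0 + (0 + 0))) | ((a.0 + b.0) | (0 | 0)\{b,c}) has moves --a--▸ m1, --a--▸ m2, --b--▸ m1
  m1 = (a.0 + (0 + 0) + (0 | 0 + (0 + 0))) | (0 | (0 | 0)\{b,c}) has moves --a--▸ m3
  m2 = 0 | ((a.0 + b.0) | (0 | 0)\{b,c}) has moves --a--▸ m3, --b--▸ m3
  m3 = 0 | (0 | (0 | 0)\{b,c}) has moves ∅
Q's transition system — 4 states:
  n0 = (a.0 + (0 + 0) + (0 | 0 + (0 + 0))) | ((0 + b.0) | (0 | 0)\{b,c}) has moves --a--▸ n1, --b--▸ n2
  n1 = 0 | ((0 + b.0) | (0 | 0)\{b,c}) has moves --b--▸ n3
  n2 = (a.0 + (0 + 0) + (0 | 0 + (0 + 0))) | (0 | (0 | 0)\{b,c}) has moves --a--▸ n3
  n3 = 0 | (0 | (0 | 0)\{b,c}) has moves ∅
Executing aa from P (initial set {m0}):
  step 1 (a): {m1, m2}
  step 2 (a): {m3}
  — P admits the full trace.
Executing aa from Q (initial set {n0}):
  step 1 (a): {n1}
  step 2 (a): no successor for Q

aa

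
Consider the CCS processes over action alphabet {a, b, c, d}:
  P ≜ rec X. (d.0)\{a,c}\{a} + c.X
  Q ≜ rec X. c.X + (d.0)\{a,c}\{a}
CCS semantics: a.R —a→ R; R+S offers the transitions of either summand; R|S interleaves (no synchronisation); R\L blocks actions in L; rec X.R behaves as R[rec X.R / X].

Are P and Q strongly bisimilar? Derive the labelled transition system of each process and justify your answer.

LTS(P): 2 reachable states
  m0 = rec X. (d.0)\{a,c}\{a} + c.X :: --c--▸ m0, --d--▸ m1
  m1 = 0\{a,c}\{a} :: deadlocked
LTS(Q): 2 reachable states
  n0 = rec X. c.X + (d.0)\{a,c}\{a} :: --c--▸ n0, --d--▸ n1
  n1 = 0\{a,c}\{a} :: deadlocked
Partition-refinement fixed point:
  B0 = {m0, n0}
  B1 = {m1, n1}
m0 ∈ B0, n0 ∈ B0 → same block

bisimilar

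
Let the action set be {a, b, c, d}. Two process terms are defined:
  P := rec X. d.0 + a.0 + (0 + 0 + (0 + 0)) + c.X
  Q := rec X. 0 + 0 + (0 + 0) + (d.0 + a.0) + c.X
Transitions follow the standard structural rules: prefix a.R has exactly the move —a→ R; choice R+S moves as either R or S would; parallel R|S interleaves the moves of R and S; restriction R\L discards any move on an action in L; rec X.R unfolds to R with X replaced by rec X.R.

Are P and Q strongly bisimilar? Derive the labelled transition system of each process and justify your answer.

LTS(P): 2 reachable states
  u0 = rec X. d.0 + a.0 + (0 + 0 + (0 + 0)) + c.X | -a-> u1, -c-> u0, -d-> u1
  u1 = 0 | deadlocked
LTS(Q): 2 reachable states
  v0 = rec X. 0 + 0 + (0 + 0) + (d.0 + a.0) + c.X | -a-> v1, -c-> v0, -d-> v1
  v1 = 0 | deadlocked
Bisimilarity quotient blocks:
  B0 = {u0, v0}
  B1 = {u1, v1}
u0 ∈ B0, v0 ∈ B0 → same block

P ~ Q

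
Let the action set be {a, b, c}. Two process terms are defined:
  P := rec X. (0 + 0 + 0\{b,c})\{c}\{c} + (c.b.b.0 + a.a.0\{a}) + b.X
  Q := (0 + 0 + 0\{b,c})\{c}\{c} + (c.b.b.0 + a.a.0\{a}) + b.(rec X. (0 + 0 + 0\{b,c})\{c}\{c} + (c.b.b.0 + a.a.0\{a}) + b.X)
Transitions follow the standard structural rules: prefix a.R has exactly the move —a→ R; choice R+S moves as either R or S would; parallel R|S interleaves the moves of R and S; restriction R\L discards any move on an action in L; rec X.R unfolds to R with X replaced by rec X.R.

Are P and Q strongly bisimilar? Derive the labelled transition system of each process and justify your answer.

P's transition system — 6 states:
  m0 = rec X. (0 + 0 + 0\{b,c})\{c}\{c} + (c.b.b.0 + a.a.0\{a}) + b.X has moves --a--▸ m1, --b--▸ m0, --c--▸ m2
  m1 = a.0\{a} has moves --a--▸ m3
  m2 = b.b.0 has moves --b--▸ m4
  m3 = 0\{a} has moves stopped
  m4 = b.0 has moves --b--▸ m5
  m5 = 0 has moves stopped
Q's transition system — 7 states:
  n0 = (0 + 0 + 0\{b,c})\{c}\{c} + (c.b.b.0 + a.a.0\{a}) + b.(rec X. (0 + 0 + 0\{b,c})\{c}\{c} + (c.b.b.0 + a.a.0\{a}) + b.X) has moves --a--▸ n1, --b--▸ n2, --c--▸ n3
  n1 = a.0\{a} has moves --a--▸ n4
  n2 = rec X. (0 + 0 + 0\{b,c})\{c}\{c} + (c.b.b.0 + a.a.0\{a}) + b.X has moves --a--▸ n1, --b--▸ n2, --c--▸ n3
  n3 = b.b.0 has moves --b--▸ n5
  n4 = 0\{a} has moves stopped
  n5 = b.0 has moves --b--▸ n6
  n6 = 0 has moves stopped
Bisimilarity quotient blocks:
  B0 = {m0, n0, n2}
  B1 = {m2, n3}
  B2 = {m4, n5}
  B3 = {m3, m5, n4, n6}
  B4 = {m1, n1}
m0 ∈ B0, n0 ∈ B0 → same block

P ~ Q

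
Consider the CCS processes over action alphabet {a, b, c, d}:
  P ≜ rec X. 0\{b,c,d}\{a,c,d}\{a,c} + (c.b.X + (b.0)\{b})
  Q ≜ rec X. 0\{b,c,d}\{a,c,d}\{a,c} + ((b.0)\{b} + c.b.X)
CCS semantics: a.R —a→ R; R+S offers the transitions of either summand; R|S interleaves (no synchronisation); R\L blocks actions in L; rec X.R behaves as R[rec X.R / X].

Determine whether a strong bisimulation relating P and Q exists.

P's transition system — 2 states:
  p0 = rec X. 0\{b,c,d}\{a,c,d}\{a,c} + (c.b.X + (b.0)\{b}) has moves =c=> p1
  p1 = b.(rec X. 0\{b,c,d}\{a,c,d}\{a,c} + (c.b.X + (b.0)\{b})) has moves =b=> p0
Q's transition system — 2 states:
  q0 = rec X. 0\{b,c,d}\{a,c,d}\{a,c} + ((b.0)\{b} + c.b.X) has moves =c=> q1
  q1 = b.(rec X. 0\{b,c,d}\{a,c,d}\{a,c} + ((b.0)\{b} + c.b.X)) has moves =b=> q0
Bisimilarity quotient blocks:
  B0 = {p0, q0}
  B1 = {p1, q1}
p0 ∈ B0, q0 ∈ B0 → same block

bisimilar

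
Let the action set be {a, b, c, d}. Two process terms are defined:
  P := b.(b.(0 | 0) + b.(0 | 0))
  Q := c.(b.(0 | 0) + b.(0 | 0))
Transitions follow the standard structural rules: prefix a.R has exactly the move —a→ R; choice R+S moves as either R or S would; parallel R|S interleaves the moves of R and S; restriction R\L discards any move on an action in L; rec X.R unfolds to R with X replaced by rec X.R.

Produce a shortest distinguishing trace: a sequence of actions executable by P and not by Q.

b

Reachable graph of P (3 states):
  p0 = b.(b.(0 | 0) + b.(0 | 0)) :: —b→ p1
  p1 = b.(0 | 0) + b.(0 | 0) :: —b→ p2
  p2 = 0 | 0 :: deadlocked
Reachable graph of Q (3 states):
  q0 = c.(b.(0 | 0) + b.(0 | 0)) :: —c→ q1
  q1 = b.(0 | 0) + b.(0 | 0) :: —b→ q2
  q2 = 0 | 0 :: deadlocked
Trace ⟨b⟩ through P, begin at {p0}:
  after b @ step 1: {p1}
  — P admits the full trace.
Trace ⟨b⟩ through Q, begin at {q0}:
  after b @ step 1: ∅ (Q stuck)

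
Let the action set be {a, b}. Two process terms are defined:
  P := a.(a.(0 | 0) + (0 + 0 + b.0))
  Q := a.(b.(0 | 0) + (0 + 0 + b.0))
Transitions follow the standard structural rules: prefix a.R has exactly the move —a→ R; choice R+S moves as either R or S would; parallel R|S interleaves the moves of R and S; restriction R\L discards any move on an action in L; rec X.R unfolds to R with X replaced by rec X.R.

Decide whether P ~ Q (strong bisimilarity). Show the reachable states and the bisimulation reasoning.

NO

Reachable graph of P (4 states):
  m0 = a.(a.(0 | 0) + (0 + 0 + b.0)) | =a=> m1
  m1 = a.(0 | 0) + (0 + 0 + b.0) | =a=> m2, =b=> m3
  m2 = 0 | 0 | stopped
  m3 = 0 | stopped
Reachable graph of Q (4 states):
  n0 = a.(b.(0 | 0) + (0 + 0 + b.0)) | =a=> n1
  n1 = b.(0 | 0) + (0 + 0 + b.0) | =b=> n2, =b=> n3
  n2 = 0 | stopped
  n3 = 0 | 0 | stopped
Bisimilarity quotient blocks:
  B0 = {m0}
  B1 = {m1}
  B2 = {m2, m3, n2, n3}
  B3 = {n0}
  B4 = {n1}
m0 ∈ B0, n0 ∈ B3 → different blocks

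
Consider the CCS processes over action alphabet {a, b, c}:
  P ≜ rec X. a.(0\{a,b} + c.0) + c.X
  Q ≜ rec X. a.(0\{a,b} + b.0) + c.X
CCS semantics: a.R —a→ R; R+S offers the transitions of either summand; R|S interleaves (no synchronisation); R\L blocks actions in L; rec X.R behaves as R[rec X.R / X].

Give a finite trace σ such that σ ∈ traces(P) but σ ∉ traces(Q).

Reachable graph of P (3 states):
  s0 = rec X. a.(0\{a,b} + c.0) + c.X | —a→ s1, —c→ s0
  s1 = 0\{a,b} + c.0 | —c→ s2
  s2 = 0 | ∅
Reachable graph of Q (3 states):
  t0 = rec X. a.(0\{a,b} + b.0) + c.X | —a→ t1, —c→ t0
  t1 = 0\{a,b} + b.0 | —b→ t2
  t2 = 0 | ∅
Run σ = ⟨ac⟩ on P: start {s0}
  [1] a ⇒ {s1}
  [2] c ⇒ {s2}
  ✓ P
Run σ = ⟨ac⟩ on Q: start {t0}
  [1] a ⇒ {t1}
  [2] c ⇒ ∅  — Q cannot continue

ac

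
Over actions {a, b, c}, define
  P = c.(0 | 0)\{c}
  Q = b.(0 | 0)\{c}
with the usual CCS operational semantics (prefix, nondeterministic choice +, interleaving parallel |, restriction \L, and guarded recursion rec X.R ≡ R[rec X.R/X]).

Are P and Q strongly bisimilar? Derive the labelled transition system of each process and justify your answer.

LTS(P): 2 reachable states
  p0 = c.(0 | 0)\{c} has moves —c→ p1
  p1 = (0 | 0)\{c} has moves ·
LTS(Q): 2 reachable states
  q0 = b.(0 | 0)\{c} has moves —b→ q1
  q1 = (0 | 0)\{c} has moves ·
Coarsest stable partition (strong bisimilarity classes):
  B0 = {p0}
  B1 = {p1, q1}
  B2 = {q0}
p0 ∈ B0, q0 ∈ B2 → different blocks

not bisimilar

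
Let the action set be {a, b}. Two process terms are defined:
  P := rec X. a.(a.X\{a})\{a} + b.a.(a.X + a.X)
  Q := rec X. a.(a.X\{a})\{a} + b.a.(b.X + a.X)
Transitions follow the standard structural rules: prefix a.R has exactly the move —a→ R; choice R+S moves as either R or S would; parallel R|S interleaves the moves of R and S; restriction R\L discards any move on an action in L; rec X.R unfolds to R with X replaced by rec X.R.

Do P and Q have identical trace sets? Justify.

traces(P) ≠ traces(Q) — witness ⟨bab⟩

P's transition system — 4 states:
  m0 = rec X. a.(a.X\{a})\{a} + b.a.(a.X + a.X) → ··a··> m1, ··b··> m2
  m1 = (a.(rec X. a.(a.X\{a})\{a} + b.a.(a.X + a.X))\{a})\{a} → deadlocked
  m2 = a.(a.(rec X. a.(a.X\{a})\{a} + b.a.(a.X + a.X)) + a.(rec X. a.(a.X\{a})\{a} + b.a.(a.X + a.X))) → ··a··> m3
  m3 = a.(rec X. a.(a.X\{a})\{a} + b.a.(a.X + a.X)) + a.(rec X. a.(a.X\{a})\{a} + b.a.(a.X + a.X)) → ··a··> m0
Q's transition system — 4 states:
  n0 = rec X. a.(a.X\{a})\{a} + b.a.(b.X + a.X) → ··a··> n1, ··b··> n2
  n1 = (a.(rec X. a.(a.X\{a})\{a} + b.a.(b.X + a.X))\{a})\{a} → deadlocked
  n2 = a.(b.(rec X. a.(a.X\{a})\{a} + b.a.(b.X + a.X)) + a.(rec X. a.(a.X\{a})\{a} + b.a.(b.X + a.X))) → ··a··> n3
  n3 = b.(rec X. a.(a.X\{a})\{a} + b.a.(b.X + a.X)) + a.(rec X. a.(a.X\{a})\{a} + b.a.(b.X + a.X)) → ··a··> n0, ··b··> n0
Executing bab from Q (initial set {n0}):
  after b @ step 1: {n2}
  after a @ step 2: {n3}
  after b @ step 3: {n0}
  ✓ Q
Executing bab from P (initial set {m0}):
  after b @ step 1: {m2}
  after a @ step 2: {m3}
  after b @ step 3: ∅ (P stuck)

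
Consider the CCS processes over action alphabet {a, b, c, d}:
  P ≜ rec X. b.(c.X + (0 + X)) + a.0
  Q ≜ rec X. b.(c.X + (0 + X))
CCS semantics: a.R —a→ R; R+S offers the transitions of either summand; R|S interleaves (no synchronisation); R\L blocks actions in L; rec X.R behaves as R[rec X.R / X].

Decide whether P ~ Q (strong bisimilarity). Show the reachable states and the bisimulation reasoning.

NO

LTS(P): 3 reachable states
  u0 = rec X. b.(c.X + (0 + X)) + a.0 :: ··a··> u1, ··b··> u2
  u1 = 0 :: ∅
  u2 = c.(rec X. b.(c.X + (0 + X)) + a.0) + (0 + (rec X. b.(c.X + (0 + X)) + a.0)) :: ··a··> u1, ··b··> u2, ··c··> u0
LTS(Q): 2 reachable states
  v0 = rec X. b.(c.X + (0 + X)) :: ··b··> v1
  v1 = c.(rec X. b.(c.X + (0 + X))) + (0 + (rec X. b.(c.X + (0 + X)))) :: ··b··> v1, ··c··> v0
Coarsest stable partition (strong bisimilarity classes):
  B0 = {u0}
  B1 = {u1}
  B2 = {u2}
  B3 = {v0}
  B4 = {v1}
u0 ∈ B0, v0 ∈ B3 → different blocks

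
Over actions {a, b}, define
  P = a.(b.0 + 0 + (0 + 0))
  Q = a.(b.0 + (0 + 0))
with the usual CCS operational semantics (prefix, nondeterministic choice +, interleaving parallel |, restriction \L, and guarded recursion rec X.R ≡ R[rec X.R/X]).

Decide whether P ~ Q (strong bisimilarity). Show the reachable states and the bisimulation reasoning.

P's transition system — 3 states:
  p0 = a.(b.0 + 0 + (0 + 0)) ⊢ -a-> p1
  p1 = b.0 + 0 + (0 + 0) ⊢ -b-> p2
  p2 = 0 ⊢ ·
Q's transition system — 3 states:
  q0 = a.(b.0 + (0 + 0)) ⊢ -a-> q1
  q1 = b.0 + (0 + 0) ⊢ -b-> q2
  q2 = 0 ⊢ ·
Partition-refinement fixed point:
  B0 = {p0, q0}
  B1 = {p1, q1}
  B2 = {p2, q2}
p0 ∈ B0, q0 ∈ B0 → same block

bisimilar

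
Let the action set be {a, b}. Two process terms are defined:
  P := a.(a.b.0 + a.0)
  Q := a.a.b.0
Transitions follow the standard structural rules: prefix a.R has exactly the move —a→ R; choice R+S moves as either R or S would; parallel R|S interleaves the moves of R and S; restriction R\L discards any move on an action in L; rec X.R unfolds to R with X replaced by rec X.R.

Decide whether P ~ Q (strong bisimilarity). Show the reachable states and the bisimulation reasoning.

P's transition system — 4 states:
  m0 = a.(a.b.0 + a.0) → —a→ m1
  m1 = a.b.0 + a.0 → —a→ m2, —a→ m3
  m2 = 0 → (no moves)
  m3 = b.0 → —b→ m2
Q's transition system — 4 states:
  n0 = a.a.b.0 → —a→ n1
  n1 = a.b.0 → —a→ n2
  n2 = b.0 → —b→ n3
  n3 = 0 → (no moves)
Coarsest stable partition (strong bisimilarity classes):
  B0 = {m0}
  B1 = {m1}
  B2 = {m3, n2}
  B3 = {m2, n3}
  B4 = {n0}
  B5 = {n1}
m0 ∈ B0, n0 ∈ B4 → different blocks

NO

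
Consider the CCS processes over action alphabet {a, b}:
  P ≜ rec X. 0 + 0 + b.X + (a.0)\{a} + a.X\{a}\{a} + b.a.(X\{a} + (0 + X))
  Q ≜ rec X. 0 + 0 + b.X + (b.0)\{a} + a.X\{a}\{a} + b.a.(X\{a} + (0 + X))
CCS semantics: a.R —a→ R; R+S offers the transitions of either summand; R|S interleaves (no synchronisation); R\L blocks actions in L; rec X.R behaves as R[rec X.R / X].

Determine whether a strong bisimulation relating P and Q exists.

NO

Reachable graph of P (7 states):
  m0 = rec X. 0 + 0 + b.X + (a.0)\{a} + a.X\{a}\{a} + b.a.(X\{a} + (0 + X)) | —a→ m1, —b→ m0, —b→ m2
  m1 = (rec X. 0 + 0 + b.X + (a.0)\{a} + a.X\{a}\{a} + b.a.(X\{a} + (0 + X)))\{a}\{a} | —b→ m1, —b→ m3
  m2 = a.((rec X. 0 + 0 + b.X + (a.0)\{a} + a.X\{a}\{a} + b.a.(X\{a} + (0 + X)))\{a} + (0 + (rec X. 0 + 0 + b.X + (a.0)\{a} + a.X\{a}\{a} + b.a.(X\{a} + (0 + X))))) | —a→ m4
  m3 = (a.((rec X. 0 + 0 + b.X + (a.0)\{a} + a.X\{a}\{a} + b.a.(X\{a} + (0 + X)))\{a} + (0 + (rec X. 0 + 0 + b.X + (a.0)\{a} + a.X\{a}\{a} + b.a.(X\{a} + (0 + X))))))\{a}\{a} | (no moves)
  m4 = (rec X. 0 + 0 + b.X + (a.0)\{a} + a.X\{a}\{a} + b.a.(X\{a} + (0 + X)))\{a} + (0 + (rec X. 0 + 0 + b.X + (a.0)\{a} + a.X\{a}\{a} + b.a.(X\{a} + (0 + X)))) | —a→ m1, —b→ m0, —b→ m2, —b→ m5, —b→ m6
  m5 = (a.((rec X. 0 + 0 + b.X + (a.0)\{a} + a.X\{a}\{a} + b.a.(X\{a} + (0 + X)))\{a} + (0 + (rec X. 0 + 0 + b.X + (a.0)\{a} + a.X\{a}\{a} + b.a.(X\{a} + (0 + X))))))\{a} | (no moves)
  m6 = (rec X. 0 + 0 + b.X + (a.0)\{a} + a.X\{a}\{a} + b.a.(X\{a} + (0 + X)))\{a} | —b→ m5, —b→ m6
Reachable graph of Q (10 states):
  n0 = rec X. 0 + 0 + b.X + (b.0)\{a} + a.X\{a}\{a} + b.a.(X\{a} + (0 + X)) | —a→ n1, —b→ n0, —b→ n2, —b→ n3
  n1 = (rec X. 0 + 0 + b.X + (b.0)\{a} + a.X\{a}\{a} + b.a.(X\{a} + (0 + X)))\{a}\{a} | —b→ n1, —b→ n4, —b→ n5
  n2 = 0\{a} | (no moves)
  n3 = a.((rec X. 0 + 0 + b.X + (b.0)\{a} + a.X\{a}\{a} + b.a.(X\{a} + (0 + X)))\{a} + (0 + (rec X. 0 + 0 + b.X + (b.0)\{a} + a.X\{a}\{a} + b.a.(X\{a} + (0 + X))))) | —a→ n6
  n4 = (a.((rec X. 0 + 0 + b.X + (b.0)\{a} + a.X\{a}\{a} + b.a.(X\{a} + (0 + X)))\{a} + (0 + (rec X. 0 + 0 + b.X + (b.0)\{a} + a.X\{a}\{a} + b.a.(X\{a} + (0 + X))))))\{a}\{a} | (no moves)
  n5 = 0\{a}\{a}\{a} | (no moves)
  n6 = (rec X. 0 + 0 + b.X + (b.0)\{a} + a.X\{a}\{a} + b.a.(X\{a} + (0 + X)))\{a} + (0 + (rec X. 0 + 0 + b.X + (b.0)\{a} + a.X\{a}\{a} + b.a.(X\{a} + (0 + X)))) | —a→ n1, —b→ n0, —b→ n2, —b→ n3, —b→ n7, —b→ n8, —b→ n9
  n7 = (a.((rec X. 0 + 0 + b.X + (b.0)\{a} + a.X\{a}\{a} + b.a.(X\{a} + (0 + X)))\{a} + (0 + (rec X. 0 + 0 + b.X + (b.0)\{a} + a.X\{a}\{a} + b.a.(X\{a} + (0 + X))))))\{a} | (no moves)
  n8 = (rec X. 0 + 0 + b.X + (b.0)\{a} + a.X\{a}\{a} + b.a.(X\{a} + (0 + X)))\{a} | —b→ n7, —b→ n8, —b→ n9
  n9 = 0\{a}\{a} | (no moves)
Coarsest stable partition (strong bisimilarity classes):
  B0 = {m0}
  B1 = {m1, m6, n1, n8}
  B2 = {m3, m5, n2, n4, n5, n7, n9}
  B3 = {m2}
  B4 = {m4}
  B5 = {n0}
  B6 = {n3}
  B7 = {n6}
m0 ∈ B0, n0 ∈ B5 → different blocks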